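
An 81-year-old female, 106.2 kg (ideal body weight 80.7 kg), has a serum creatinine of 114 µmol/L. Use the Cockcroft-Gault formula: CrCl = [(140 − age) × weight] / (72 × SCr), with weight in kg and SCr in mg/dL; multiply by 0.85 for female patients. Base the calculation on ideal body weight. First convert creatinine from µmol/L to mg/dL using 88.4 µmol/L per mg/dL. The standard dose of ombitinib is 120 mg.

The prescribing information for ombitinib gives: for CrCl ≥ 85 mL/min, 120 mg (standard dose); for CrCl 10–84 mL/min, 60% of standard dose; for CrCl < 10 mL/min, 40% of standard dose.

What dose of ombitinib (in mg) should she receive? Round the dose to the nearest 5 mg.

SCr = 114 / 88.4 = 1.29 mg/dL
CrCl = (140 − 81) × 80.7 / (72 × 1.29) × 0.85 = 4761.3 / 92.88 × 0.85 ≈ 43.6 mL/min
CrCl ≈ 44 mL/min → bracket 10–84 mL/min.
60% of 120 mg = 72 mg → 70 mg

70 mg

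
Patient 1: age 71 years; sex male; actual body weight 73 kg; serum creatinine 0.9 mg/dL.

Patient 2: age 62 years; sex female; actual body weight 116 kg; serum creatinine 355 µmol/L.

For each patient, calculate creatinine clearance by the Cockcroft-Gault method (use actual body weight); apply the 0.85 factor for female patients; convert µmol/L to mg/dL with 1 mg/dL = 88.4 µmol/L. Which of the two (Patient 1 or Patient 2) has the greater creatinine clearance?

Patient 1: CrCl = (140 − 71) × 73 / (72 × 0.9) = 5037.0 / 64.80 ≈ 77.7 mL/min
Patient 2: SCr = 355 / 88.4 = 4.016 mg/dL
Patient 2: CrCl = (140 − 62) × 116 / (72 × 4.016) × 0.85 = 9048.0 / 289.15 × 0.85 ≈ 26.6 mL/min
77.7 vs 26.6 mL/min → Patient 1 is higher.

Patient 1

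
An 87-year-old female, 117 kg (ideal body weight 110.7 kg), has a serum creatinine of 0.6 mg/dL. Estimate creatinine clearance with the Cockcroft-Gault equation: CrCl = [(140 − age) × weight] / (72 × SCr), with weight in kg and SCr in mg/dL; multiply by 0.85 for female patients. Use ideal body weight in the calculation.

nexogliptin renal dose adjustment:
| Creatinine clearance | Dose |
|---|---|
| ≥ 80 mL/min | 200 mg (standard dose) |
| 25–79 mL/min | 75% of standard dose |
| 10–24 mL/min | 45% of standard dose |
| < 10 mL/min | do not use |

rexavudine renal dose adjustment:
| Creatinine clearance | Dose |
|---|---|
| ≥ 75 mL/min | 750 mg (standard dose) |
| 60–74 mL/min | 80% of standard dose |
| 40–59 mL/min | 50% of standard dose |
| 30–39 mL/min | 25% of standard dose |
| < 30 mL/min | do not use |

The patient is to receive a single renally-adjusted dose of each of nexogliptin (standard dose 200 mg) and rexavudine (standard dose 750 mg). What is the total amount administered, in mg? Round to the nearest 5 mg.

950 mg

CrCl = (140 − 87) × 110.7 / (72 × 0.6) × 0.85 = 5867.1 / 43.20 × 0.85 ≈ 115.4 mL/min
CrCl ≈ 115 mL/min.
nexogliptin: ≥ 80 mL/min → 100% of 200 mg = 200 mg.
rexavudine: ≥ 75 mL/min → 100% of 750 mg = 750 mg.
Total = 200 + 750 = 950 mg.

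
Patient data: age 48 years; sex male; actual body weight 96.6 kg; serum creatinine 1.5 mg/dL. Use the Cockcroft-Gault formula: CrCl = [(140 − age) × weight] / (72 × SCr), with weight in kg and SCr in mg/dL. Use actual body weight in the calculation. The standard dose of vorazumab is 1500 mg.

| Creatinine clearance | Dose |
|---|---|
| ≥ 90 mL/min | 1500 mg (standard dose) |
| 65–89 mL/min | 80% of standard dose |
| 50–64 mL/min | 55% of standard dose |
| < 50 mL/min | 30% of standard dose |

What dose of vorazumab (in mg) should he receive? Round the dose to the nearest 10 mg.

1200 mg

CrCl = (140 − 48) × 96.6 / (72 × 1.5) = 8887.2 / 108.00 ≈ 82.3 mL/min
CrCl ≈ 82 mL/min → bracket 65–89 mL/min.
80% of 1500 mg = 1200 mg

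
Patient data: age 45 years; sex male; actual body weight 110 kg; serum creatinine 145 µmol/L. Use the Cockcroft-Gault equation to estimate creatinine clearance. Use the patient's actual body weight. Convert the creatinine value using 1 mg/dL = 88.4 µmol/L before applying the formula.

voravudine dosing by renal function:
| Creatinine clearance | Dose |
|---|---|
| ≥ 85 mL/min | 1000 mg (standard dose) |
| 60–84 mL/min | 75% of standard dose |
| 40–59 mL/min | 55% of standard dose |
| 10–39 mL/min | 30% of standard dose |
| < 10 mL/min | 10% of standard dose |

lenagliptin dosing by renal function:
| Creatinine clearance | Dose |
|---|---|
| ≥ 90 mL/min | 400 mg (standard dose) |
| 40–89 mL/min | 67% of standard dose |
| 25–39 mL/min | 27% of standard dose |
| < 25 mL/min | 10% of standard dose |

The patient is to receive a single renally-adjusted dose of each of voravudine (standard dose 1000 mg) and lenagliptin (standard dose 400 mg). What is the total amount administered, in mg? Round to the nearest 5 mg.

SCr = 145 / 88.4 = 1.64 mg/dL
CrCl = (140 − 45) × 110 / (72 × 1.64) = 10450.0 / 118.08 ≈ 88.5 mL/min
CrCl ≈ 88 mL/min.
voravudine: ≥ 85 mL/min → 100% of 1000 mg = 1000 mg.
lenagliptin: 40–89 mL/min → 67% of 400 mg = 268 mg.
Total = 1000 + 268 = 1268 mg.

1270 mg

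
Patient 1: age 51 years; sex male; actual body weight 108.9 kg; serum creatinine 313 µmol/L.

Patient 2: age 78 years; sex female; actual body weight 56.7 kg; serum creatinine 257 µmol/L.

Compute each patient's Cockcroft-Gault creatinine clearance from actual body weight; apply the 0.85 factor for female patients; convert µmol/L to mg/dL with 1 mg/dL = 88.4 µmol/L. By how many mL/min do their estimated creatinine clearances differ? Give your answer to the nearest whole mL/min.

24 mL/min

Patient 1: SCr = 313 / 88.4 = 3.541 mg/dL
Patient 1: CrCl = (140 − 51) × 108.9 / (72 × 3.541) = 9692.1 / 254.95 ≈ 38.0 mL/min
Patient 2: SCr = 257 / 88.4 = 2.907 mg/dL
Patient 2: CrCl = (140 − 78) × 56.7 / (72 × 2.907) × 0.85 = 3515.4 / 209.30 × 0.85 ≈ 14.3 mL/min
|38.0 − 14.3| = 23.7 mL/min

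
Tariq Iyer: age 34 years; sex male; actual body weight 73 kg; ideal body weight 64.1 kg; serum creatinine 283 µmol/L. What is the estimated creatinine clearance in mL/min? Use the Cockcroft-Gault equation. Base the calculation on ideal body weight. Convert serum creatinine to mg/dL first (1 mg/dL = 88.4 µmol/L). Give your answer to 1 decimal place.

29.5 mL/min

SCr = 283 / 88.4 = 3.201 mg/dL
CrCl = (140 − 34) × 64.1 / (72 × 3.201) = 6794.6 / 230.47 ≈ 29.5 mL/min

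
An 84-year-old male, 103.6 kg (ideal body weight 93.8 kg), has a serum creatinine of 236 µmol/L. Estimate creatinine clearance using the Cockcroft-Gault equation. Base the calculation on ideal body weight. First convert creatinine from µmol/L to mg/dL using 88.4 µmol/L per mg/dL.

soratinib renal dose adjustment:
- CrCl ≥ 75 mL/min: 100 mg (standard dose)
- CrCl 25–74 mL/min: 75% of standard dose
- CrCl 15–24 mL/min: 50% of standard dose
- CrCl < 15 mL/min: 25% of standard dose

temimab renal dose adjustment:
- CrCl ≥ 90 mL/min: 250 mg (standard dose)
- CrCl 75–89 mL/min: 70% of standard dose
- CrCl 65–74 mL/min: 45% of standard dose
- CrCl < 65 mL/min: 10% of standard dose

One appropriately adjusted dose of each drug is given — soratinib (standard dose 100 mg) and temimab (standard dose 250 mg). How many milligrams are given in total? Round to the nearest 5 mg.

100 mg

SCr = 236 / 88.4 = 2.67 mg/dL
CrCl = (140 − 84) × 93.8 / (72 × 2.67) = 5252.8 / 192.24 ≈ 27.3 mL/min
CrCl ≈ 27 mL/min.
soratinib: 25–74 mL/min → 75% of 100 mg = 75 mg.
temimab: < 65 mL/min → 10% of 250 mg = 25 mg.
Total = 75 + 25 = 100 mg.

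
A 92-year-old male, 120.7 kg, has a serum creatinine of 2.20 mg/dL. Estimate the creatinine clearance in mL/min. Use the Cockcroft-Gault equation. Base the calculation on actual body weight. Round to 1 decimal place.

36.6 mL/min

CrCl = (140 − 92) × 120.7 / (72 × 2.2) = 5793.6 / 158.40 ≈ 36.6 mL/min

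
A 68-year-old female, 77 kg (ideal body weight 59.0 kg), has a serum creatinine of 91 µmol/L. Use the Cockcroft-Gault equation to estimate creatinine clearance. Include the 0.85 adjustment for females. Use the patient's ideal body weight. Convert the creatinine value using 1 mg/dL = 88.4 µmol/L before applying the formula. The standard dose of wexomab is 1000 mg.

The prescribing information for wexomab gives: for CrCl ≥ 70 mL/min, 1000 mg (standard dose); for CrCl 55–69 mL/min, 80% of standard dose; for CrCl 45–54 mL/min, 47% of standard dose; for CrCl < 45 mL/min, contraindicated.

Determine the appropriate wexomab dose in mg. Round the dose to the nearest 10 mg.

SCr = 91 / 88.4 = 1.029 mg/dL
CrCl = (140 − 68) × 59 / (72 × 1.029) × 0.85 = 4248.0 / 74.09 × 0.85 ≈ 48.7 mL/min
CrCl ≈ 49 mL/min → bracket 45–54 mL/min.
47% of 1000 mg = 470 mg

470 mg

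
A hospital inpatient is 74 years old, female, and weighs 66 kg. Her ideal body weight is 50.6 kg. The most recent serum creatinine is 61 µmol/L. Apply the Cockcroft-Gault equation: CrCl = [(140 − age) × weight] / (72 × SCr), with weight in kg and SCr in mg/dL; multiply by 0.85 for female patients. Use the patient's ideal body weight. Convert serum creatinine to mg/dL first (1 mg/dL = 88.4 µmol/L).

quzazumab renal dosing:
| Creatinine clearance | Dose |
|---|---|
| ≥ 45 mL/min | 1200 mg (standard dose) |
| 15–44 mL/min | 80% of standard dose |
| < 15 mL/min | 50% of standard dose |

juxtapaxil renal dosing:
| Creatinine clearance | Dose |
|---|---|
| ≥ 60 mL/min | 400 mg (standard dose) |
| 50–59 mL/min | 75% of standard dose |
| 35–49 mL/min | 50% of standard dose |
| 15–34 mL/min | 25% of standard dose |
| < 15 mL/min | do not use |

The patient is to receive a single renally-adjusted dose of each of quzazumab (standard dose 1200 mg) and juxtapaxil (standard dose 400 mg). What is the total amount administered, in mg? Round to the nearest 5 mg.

SCr = 61 / 88.4 = 0.69 mg/dL
CrCl = (140 − 74) × 50.6 / (72 × 0.69) × 0.85 = 3339.6 / 49.68 × 0.85 ≈ 57.1 mL/min
CrCl ≈ 57 mL/min.
quzazumab: ≥ 45 mL/min → 100% of 1200 mg = 1200 mg.
juxtapaxil: 50–59 mL/min → 75% of 400 mg = 300 mg.
Total = 1200 + 300 = 1500 mg.

1500 mg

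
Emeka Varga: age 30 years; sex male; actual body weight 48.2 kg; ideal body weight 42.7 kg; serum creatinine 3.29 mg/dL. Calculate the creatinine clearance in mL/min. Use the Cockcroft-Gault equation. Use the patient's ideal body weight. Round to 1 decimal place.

CrCl = (140 − 30) × 42.7 / (72 × 3.29) = 4697.0 / 236.88 ≈ 19.8 mL/min

19.8 mL/min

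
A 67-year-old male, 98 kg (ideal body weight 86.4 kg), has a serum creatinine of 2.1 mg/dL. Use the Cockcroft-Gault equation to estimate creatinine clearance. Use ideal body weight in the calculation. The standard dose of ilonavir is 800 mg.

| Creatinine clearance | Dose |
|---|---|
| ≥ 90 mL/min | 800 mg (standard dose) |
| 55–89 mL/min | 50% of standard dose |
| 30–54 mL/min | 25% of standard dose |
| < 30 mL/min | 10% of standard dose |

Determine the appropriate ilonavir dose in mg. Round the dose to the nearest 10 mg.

CrCl = (140 − 67) × 86.4 / (72 × 2.1) = 6307.2 / 151.20 ≈ 41.7 mL/min
CrCl ≈ 42 mL/min → bracket 30–54 mL/min.
25% of 800 mg = 200 mg

200 mg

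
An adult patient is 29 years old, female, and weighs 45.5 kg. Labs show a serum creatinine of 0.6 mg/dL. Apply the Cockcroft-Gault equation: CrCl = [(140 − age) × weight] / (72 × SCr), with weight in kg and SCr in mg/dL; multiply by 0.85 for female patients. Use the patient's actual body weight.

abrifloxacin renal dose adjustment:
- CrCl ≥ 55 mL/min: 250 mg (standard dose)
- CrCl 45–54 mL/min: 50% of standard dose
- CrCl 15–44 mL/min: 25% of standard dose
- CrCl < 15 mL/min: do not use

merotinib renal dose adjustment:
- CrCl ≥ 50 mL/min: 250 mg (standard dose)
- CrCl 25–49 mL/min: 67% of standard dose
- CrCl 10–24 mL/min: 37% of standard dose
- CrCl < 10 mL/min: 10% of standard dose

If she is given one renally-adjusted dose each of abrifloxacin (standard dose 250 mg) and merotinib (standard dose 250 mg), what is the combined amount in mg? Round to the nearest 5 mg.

CrCl = (140 − 29) × 45.5 / (72 × 0.6) × 0.85 = 5050.5 / 43.20 × 0.85 ≈ 99.4 mL/min
CrCl ≈ 99 mL/min.
abrifloxacin: ≥ 55 mL/min → 100% of 250 mg = 250 mg.
merotinib: ≥ 50 mL/min → 100% of 250 mg = 250 mg.
Total = 250 + 250 = 500 mg.

500 mg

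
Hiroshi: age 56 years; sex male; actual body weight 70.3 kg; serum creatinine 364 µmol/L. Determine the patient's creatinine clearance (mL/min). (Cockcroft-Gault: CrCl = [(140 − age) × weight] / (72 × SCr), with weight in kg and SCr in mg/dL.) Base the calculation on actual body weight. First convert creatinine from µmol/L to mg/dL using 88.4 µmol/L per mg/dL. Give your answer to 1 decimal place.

19.9 mL/min

SCr = 364 / 88.4 = 4.118 mg/dL
CrCl = (140 − 56) × 70.3 / (72 × 4.118) = 5905.2 / 296.50 ≈ 19.9 mL/min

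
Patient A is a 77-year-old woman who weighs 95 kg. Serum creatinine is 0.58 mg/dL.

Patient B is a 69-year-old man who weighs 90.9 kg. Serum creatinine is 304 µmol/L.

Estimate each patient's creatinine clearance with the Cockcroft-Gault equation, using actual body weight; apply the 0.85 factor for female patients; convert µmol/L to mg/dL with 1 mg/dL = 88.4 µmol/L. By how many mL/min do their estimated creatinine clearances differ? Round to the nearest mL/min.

96 mL/min

Patient A: CrCl = (140 − 77) × 95 / (72 × 0.58) × 0.85 = 5985.0 / 41.76 × 0.85 ≈ 121.8 mL/min
Patient B: SCr = 304 / 88.4 = 3.439 mg/dL
Patient B: CrCl = (140 − 69) × 90.9 / (72 × 3.439) = 6453.9 / 247.61 ≈ 26.1 mL/min
|121.8 − 26.1| = 95.7 mL/min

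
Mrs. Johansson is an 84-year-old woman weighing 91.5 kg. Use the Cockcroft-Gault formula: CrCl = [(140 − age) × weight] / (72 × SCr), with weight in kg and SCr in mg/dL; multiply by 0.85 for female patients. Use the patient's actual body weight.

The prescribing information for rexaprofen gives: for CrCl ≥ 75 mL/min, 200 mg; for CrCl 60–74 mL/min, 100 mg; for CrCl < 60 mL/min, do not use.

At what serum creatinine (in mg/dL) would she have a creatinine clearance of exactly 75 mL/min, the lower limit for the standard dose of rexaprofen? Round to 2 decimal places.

0.81 mg/dL

Standard dose requires CrCl ≥ 75 mL/min.
Set (140 − 84) × 91.5 × 0.85 / (72 × SCr) = 75
SCr = (140 − 84) × 91.5 × 0.85 / (72 × 75) = 0.807 mg/dL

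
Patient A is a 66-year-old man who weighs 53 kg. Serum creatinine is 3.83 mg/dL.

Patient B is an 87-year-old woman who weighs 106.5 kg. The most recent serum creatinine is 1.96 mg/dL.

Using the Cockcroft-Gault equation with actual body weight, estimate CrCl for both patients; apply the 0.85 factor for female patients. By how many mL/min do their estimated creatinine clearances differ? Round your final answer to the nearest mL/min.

20 mL/min

Patient A: CrCl = (140 − 66) × 53 / (72 × 3.83) = 3922.0 / 275.76 ≈ 14.2 mL/min
Patient B: CrCl = (140 − 87) × 106.5 / (72 × 1.96) × 0.85 = 5644.5 / 141.12 × 0.85 ≈ 34.0 mL/min
|14.2 − 34.0| = 19.8 mL/min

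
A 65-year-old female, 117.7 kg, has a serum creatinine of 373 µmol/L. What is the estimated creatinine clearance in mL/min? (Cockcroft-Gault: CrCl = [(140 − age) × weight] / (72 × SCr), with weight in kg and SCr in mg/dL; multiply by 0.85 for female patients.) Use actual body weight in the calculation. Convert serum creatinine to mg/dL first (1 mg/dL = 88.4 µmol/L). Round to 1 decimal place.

SCr = 373 / 88.4 = 4.219 mg/dL
CrCl = (140 − 65) × 117.7 / (72 × 4.219) × 0.85 = 8827.5 / 303.77 × 0.85 ≈ 24.7 mL/min

24.7 mL/min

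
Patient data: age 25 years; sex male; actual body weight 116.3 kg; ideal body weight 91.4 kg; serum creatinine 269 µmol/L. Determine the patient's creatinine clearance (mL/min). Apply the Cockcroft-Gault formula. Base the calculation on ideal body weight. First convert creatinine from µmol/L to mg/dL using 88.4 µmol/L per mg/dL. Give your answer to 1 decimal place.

SCr = 269 / 88.4 = 3.043 mg/dL
CrCl = (140 − 25) × 91.4 / (72 × 3.043) = 10511.0 / 219.10 ≈ 48.0 mL/min

48.0 mL/min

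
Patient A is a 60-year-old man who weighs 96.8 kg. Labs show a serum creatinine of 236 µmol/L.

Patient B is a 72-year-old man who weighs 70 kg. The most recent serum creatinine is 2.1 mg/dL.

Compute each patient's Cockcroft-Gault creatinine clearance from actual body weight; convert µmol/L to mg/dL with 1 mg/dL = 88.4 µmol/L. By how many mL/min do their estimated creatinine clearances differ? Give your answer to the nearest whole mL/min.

Patient A: SCr = 236 / 88.4 = 2.67 mg/dL
Patient A: CrCl = (140 − 60) × 96.8 / (72 × 2.67) = 7744.0 / 192.24 ≈ 40.3 mL/min
Patient B: CrCl = (140 − 72) × 70 / (72 × 2.1) = 4760.0 / 151.20 ≈ 31.5 mL/min
|40.3 − 31.5| = 8.8 mL/min

9 mL/min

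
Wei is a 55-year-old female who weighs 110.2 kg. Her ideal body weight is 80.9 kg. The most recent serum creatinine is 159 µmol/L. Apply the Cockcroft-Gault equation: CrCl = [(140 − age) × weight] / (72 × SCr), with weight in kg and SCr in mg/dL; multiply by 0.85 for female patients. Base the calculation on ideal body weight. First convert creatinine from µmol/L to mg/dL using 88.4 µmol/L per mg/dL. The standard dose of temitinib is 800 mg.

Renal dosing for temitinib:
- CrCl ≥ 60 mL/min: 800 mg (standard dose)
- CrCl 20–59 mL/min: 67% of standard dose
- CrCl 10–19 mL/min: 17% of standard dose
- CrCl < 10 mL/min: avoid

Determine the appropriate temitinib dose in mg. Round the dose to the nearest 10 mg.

SCr = 159 / 88.4 = 1.799 mg/dL
CrCl = (140 − 55) × 80.9 / (72 × 1.799) × 0.85 = 6876.5 / 129.53 × 0.85 ≈ 45.1 mL/min
CrCl ≈ 45 mL/min → bracket 20–59 mL/min.
67% of 800 mg = 536 mg → 540 mg

540 mg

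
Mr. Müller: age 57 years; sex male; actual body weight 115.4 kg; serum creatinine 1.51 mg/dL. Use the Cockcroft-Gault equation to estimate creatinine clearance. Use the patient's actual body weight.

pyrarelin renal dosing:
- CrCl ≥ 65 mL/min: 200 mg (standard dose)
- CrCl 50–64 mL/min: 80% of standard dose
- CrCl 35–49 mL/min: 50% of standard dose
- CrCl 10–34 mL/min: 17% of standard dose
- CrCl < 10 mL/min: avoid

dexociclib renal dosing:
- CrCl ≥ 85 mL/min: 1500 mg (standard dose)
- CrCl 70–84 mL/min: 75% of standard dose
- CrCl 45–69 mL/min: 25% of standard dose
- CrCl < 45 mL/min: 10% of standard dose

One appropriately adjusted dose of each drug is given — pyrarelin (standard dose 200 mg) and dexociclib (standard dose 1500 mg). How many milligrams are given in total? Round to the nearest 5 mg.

1700 mg

CrCl = (140 − 57) × 115.4 / (72 × 1.51) = 9578.2 / 108.72 ≈ 88.1 mL/min
CrCl ≈ 88 mL/min.
pyrarelin: ≥ 65 mL/min → 100% of 200 mg = 200 mg.
dexociclib: ≥ 85 mL/min → 100% of 1500 mg = 1500 mg.
Total = 200 + 1500 = 1700 mg.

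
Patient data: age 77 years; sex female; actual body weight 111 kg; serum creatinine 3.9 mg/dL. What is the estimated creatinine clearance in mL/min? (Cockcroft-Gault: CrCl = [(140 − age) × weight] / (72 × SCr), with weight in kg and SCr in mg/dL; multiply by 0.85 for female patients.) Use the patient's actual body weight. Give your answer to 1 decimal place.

CrCl = (140 − 77) × 111 / (72 × 3.9) × 0.85 = 6993.0 / 280.80 × 0.85 ≈ 21.2 mL/min

21.2 mL/min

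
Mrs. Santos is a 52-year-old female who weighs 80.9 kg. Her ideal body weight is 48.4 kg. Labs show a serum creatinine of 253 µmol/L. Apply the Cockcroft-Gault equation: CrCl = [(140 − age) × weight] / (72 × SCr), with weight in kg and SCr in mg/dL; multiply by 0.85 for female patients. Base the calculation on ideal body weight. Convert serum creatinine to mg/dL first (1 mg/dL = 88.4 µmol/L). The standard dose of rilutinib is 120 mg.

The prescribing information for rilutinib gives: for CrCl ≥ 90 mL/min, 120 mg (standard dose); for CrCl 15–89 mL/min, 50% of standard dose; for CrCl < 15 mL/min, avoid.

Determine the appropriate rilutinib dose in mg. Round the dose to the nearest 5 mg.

SCr = 253 / 88.4 = 2.862 mg/dL
CrCl = (140 − 52) × 48.4 / (72 × 2.862) × 0.85 = 4259.2 / 206.06 × 0.85 ≈ 17.6 mL/min
CrCl ≈ 18 mL/min → bracket 15–89 mL/min.
50% of 120 mg = 60 mg

60 mg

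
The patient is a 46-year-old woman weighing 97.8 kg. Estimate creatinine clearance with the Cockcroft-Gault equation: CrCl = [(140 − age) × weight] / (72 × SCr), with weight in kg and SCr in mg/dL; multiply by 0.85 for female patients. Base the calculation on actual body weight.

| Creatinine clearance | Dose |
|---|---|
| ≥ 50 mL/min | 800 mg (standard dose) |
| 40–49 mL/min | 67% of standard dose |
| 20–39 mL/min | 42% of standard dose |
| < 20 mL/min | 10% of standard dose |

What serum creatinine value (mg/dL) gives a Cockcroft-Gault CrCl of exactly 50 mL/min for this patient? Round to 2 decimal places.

2.17 mg/dL

Standard dose requires CrCl ≥ 50 mL/min.
Set (140 − 46) × 97.8 × 0.85 / (72 × SCr) = 50
SCr = (140 − 46) × 97.8 × 0.85 / (72 × 50) = 2.171 mg/dL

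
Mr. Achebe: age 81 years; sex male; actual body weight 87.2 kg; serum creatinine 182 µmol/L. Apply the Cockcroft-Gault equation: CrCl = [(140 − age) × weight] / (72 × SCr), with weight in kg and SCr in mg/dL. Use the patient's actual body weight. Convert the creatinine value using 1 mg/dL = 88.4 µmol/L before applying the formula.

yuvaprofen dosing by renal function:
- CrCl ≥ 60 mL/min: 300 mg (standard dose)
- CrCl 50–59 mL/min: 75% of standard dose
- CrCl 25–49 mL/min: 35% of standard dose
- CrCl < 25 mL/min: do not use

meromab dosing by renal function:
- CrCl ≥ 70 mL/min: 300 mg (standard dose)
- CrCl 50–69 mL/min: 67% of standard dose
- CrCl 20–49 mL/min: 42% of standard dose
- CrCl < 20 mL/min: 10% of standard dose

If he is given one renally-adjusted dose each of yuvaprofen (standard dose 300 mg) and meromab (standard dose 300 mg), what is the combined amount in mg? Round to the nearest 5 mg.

230 mg

SCr = 182 / 88.4 = 2.059 mg/dL
CrCl = (140 − 81) × 87.2 / (72 × 2.059) = 5144.8 / 148.25 ≈ 34.7 mL/min
CrCl ≈ 35 mL/min.
yuvaprofen: 25–49 mL/min → 35% of 300 mg = 105 mg.
meromab: 20–49 mL/min → 42% of 300 mg = 126 mg.
Total = 105 + 126 = 231 mg.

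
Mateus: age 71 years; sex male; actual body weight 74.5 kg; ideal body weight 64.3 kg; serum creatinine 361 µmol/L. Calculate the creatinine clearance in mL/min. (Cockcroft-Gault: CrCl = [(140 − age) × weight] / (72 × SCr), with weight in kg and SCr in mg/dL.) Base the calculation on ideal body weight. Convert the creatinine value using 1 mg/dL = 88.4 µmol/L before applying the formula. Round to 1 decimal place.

SCr = 361 / 88.4 = 4.084 mg/dL
CrCl = (140 − 71) × 64.3 / (72 × 4.084) = 4436.7 / 294.05 ≈ 15.1 mL/min

15.1 mL/min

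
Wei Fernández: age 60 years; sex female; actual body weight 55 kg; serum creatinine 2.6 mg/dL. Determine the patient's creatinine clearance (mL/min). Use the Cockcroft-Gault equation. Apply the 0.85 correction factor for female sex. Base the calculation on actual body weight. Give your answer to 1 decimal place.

CrCl = (140 − 60) × 55 / (72 × 2.6) × 0.85 = 4400.0 / 187.20 × 0.85 ≈ 20.0 mL/min

20.0 mL/min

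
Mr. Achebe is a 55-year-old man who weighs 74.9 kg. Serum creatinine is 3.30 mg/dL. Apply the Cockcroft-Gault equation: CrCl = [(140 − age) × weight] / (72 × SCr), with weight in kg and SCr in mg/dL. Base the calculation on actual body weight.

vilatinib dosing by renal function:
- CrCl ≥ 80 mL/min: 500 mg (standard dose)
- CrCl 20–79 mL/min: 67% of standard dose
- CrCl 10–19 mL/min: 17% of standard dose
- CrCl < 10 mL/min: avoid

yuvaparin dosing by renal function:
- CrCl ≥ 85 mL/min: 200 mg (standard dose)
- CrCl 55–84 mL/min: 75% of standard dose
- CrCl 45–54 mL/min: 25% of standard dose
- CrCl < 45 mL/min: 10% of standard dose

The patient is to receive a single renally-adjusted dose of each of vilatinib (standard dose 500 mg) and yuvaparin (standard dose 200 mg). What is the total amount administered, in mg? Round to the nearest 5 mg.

CrCl = (140 − 55) × 74.9 / (72 × 3.3) = 6366.5 / 237.60 ≈ 26.8 mL/min
CrCl ≈ 27 mL/min.
vilatinib: 20–79 mL/min → 67% of 500 mg = 335 mg.
yuvaparin: < 45 mL/min → 10% of 200 mg = 20 mg.
Total = 335 + 20 = 355 mg.

355 mg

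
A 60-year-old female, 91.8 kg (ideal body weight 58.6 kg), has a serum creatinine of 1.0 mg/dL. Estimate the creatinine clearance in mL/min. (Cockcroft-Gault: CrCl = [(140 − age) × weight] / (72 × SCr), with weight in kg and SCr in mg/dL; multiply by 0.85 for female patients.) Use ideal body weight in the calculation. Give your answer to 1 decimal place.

55.3 mL/min

CrCl = (140 − 60) × 58.6 / (72 × 1) × 0.85 = 4688.0 / 72.00 × 0.85 ≈ 55.3 mL/min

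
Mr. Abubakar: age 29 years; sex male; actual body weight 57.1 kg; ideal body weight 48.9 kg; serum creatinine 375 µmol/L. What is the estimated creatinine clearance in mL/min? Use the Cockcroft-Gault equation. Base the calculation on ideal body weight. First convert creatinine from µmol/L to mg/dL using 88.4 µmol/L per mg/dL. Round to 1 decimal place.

SCr = 375 / 88.4 = 4.242 mg/dL
CrCl = (140 − 29) × 48.9 / (72 × 4.242) = 5427.9 / 305.42 ≈ 17.8 mL/min

17.8 mL/min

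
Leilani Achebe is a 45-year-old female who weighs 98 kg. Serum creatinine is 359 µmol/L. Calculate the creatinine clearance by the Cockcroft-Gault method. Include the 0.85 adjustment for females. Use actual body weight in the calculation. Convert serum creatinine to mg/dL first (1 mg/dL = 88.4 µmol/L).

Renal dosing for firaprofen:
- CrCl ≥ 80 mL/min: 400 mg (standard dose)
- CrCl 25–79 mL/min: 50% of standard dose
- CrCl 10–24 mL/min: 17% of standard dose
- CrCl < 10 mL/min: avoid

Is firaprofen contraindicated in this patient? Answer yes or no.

no

SCr = 359 / 88.4 = 4.061 mg/dL
CrCl = (140 − 45) × 98 / (72 × 4.061) × 0.85 = 9310.0 / 292.39 × 0.85 ≈ 27.1 mL/min
CrCl ≈ 27 mL/min, which is ≥ 10 mL/min.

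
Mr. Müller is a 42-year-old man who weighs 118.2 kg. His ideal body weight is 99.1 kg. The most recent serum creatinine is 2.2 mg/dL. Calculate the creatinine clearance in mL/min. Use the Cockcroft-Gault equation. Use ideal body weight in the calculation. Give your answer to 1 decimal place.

CrCl = (140 − 42) × 99.1 / (72 × 2.2) = 9711.8 / 158.40 ≈ 61.3 mL/min

61.3 mL/min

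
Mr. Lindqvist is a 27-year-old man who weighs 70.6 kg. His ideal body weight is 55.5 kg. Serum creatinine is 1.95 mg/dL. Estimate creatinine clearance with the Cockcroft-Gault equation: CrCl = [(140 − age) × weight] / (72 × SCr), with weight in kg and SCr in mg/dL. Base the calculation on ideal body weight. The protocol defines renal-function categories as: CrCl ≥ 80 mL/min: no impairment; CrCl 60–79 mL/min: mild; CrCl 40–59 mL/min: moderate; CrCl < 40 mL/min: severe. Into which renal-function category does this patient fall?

moderate

CrCl = (140 − 27) × 55.5 / (72 × 1.95) = 6271.5 / 140.40 ≈ 44.7 mL/min
45 mL/min falls in the 'moderate' range.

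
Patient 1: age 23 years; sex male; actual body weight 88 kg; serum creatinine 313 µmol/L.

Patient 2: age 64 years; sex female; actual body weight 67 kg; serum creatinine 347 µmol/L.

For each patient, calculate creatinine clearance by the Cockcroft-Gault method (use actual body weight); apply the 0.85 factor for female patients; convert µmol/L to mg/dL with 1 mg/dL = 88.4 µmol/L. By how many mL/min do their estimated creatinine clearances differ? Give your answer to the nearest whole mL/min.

Patient 1: SCr = 313 / 88.4 = 3.541 mg/dL
Patient 1: CrCl = (140 − 23) × 88 / (72 × 3.541) = 10296.0 / 254.95 ≈ 40.4 mL/min
Patient 2: SCr = 347 / 88.4 = 3.925 mg/dL
Patient 2: CrCl = (140 − 64) × 67 / (72 × 3.925) × 0.85 = 5092.0 / 282.60 × 0.85 ≈ 15.3 mL/min
|40.4 − 15.3| = 25.1 mL/min

25 mL/min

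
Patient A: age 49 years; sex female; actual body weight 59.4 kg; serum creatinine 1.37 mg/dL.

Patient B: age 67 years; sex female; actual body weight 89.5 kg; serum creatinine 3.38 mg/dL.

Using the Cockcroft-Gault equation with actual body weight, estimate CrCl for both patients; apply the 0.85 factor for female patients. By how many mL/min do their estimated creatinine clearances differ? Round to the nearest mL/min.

Patient A: CrCl = (140 − 49) × 59.4 / (72 × 1.37) × 0.85 = 5405.4 / 98.64 × 0.85 ≈ 46.6 mL/min
Patient B: CrCl = (140 − 67) × 89.5 / (72 × 3.38) × 0.85 = 6533.5 / 243.36 × 0.85 ≈ 22.8 mL/min
|46.6 − 22.8| = 23.8 mL/min

24 mL/min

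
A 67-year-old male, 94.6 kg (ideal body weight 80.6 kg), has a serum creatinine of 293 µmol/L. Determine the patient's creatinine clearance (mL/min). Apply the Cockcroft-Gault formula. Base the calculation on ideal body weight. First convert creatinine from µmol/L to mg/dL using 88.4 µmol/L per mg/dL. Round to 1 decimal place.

SCr = 293 / 88.4 = 3.314 mg/dL
CrCl = (140 − 67) × 80.6 / (72 × 3.314) = 5883.8 / 238.61 ≈ 24.7 mL/min

24.7 mL/min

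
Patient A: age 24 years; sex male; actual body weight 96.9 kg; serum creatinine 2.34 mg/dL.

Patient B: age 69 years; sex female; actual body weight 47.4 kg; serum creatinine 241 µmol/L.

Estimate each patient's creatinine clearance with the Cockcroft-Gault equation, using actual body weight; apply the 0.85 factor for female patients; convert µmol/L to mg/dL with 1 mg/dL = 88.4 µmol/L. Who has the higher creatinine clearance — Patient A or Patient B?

Patient A

Patient A: CrCl = (140 − 24) × 96.9 / (72 × 2.34) = 11240.4 / 168.48 ≈ 66.7 mL/min
Patient B: SCr = 241 / 88.4 = 2.726 mg/dL
Patient B: CrCl = (140 − 69) × 47.4 / (72 × 2.726) × 0.85 = 3365.4 / 196.27 × 0.85 ≈ 14.6 mL/min
66.7 vs 14.6 mL/min → Patient A is higher.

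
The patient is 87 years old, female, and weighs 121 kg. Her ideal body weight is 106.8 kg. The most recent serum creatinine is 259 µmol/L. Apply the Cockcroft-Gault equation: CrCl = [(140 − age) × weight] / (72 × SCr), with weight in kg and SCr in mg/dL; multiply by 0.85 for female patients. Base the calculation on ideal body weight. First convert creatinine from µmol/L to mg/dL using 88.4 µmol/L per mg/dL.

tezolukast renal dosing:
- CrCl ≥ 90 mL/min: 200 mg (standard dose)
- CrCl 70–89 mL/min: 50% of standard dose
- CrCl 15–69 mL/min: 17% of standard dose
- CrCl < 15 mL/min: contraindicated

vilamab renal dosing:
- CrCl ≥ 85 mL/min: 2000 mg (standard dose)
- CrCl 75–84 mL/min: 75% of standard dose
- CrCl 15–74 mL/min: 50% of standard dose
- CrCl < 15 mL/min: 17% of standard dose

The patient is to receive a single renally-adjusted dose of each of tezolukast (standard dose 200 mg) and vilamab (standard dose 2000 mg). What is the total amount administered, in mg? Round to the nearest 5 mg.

1035 mg

SCr = 259 / 88.4 = 2.93 mg/dL
CrCl = (140 − 87) × 106.8 / (72 × 2.93) × 0.85 = 5660.4 / 210.96 × 0.85 ≈ 22.8 mL/min
CrCl ≈ 23 mL/min.
tezolukast: 15–69 mL/min → 17% of 200 mg = 34 mg.
vilamab: 15–74 mL/min → 50% of 2000 mg = 1000 mg.
Total = 34 + 1000 = 1034 mg.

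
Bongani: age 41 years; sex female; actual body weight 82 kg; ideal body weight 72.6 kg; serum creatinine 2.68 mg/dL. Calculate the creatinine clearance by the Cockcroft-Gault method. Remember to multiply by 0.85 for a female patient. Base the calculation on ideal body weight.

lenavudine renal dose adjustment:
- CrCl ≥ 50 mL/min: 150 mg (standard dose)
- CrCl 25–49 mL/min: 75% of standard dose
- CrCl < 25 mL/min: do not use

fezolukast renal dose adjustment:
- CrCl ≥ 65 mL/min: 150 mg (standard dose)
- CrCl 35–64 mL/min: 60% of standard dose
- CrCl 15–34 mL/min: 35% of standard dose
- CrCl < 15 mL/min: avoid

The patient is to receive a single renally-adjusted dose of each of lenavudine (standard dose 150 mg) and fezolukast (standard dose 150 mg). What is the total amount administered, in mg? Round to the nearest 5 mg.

CrCl = (140 − 41) × 72.6 / (72 × 2.68) × 0.85 = 7187.4 / 192.96 × 0.85 ≈ 31.7 mL/min
CrCl ≈ 32 mL/min.
lenavudine: 25–49 mL/min → 75% of 150 mg = 112.5 mg.
fezolukast: 15–34 mL/min → 35% of 150 mg = 52.5 mg.
Total = 112.5 + 52.5 = 165 mg.

165 mg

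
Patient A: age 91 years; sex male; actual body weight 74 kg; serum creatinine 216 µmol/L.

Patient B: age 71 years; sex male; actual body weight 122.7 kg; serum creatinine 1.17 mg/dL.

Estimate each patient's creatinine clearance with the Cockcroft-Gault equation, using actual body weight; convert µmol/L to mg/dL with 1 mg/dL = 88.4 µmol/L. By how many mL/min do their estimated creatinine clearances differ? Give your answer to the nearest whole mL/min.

80 mL/min

Patient A: SCr = 216 / 88.4 = 2.443 mg/dL
Patient A: CrCl = (140 − 91) × 74 / (72 × 2.443) = 3626.0 / 175.90 ≈ 20.6 mL/min
Patient B: CrCl = (140 − 71) × 122.7 / (72 × 1.17) = 8466.3 / 84.24 ≈ 100.5 mL/min
|20.6 − 100.5| = 79.9 mL/min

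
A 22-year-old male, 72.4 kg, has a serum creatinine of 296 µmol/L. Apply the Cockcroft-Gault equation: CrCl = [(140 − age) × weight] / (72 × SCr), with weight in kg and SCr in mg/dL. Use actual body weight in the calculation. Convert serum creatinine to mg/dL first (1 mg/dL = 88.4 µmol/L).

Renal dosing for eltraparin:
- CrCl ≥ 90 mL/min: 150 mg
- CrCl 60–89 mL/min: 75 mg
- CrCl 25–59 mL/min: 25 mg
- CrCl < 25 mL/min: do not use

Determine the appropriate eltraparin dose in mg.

SCr = 296 / 88.4 = 3.348 mg/dL
CrCl = (140 − 22) × 72.4 / (72 × 3.348) = 8543.2 / 241.06 ≈ 35.4 mL/min
CrCl ≈ 35 mL/min → bracket 25–59 mL/min.
Dose for this bracket: 25 mg.

25 mg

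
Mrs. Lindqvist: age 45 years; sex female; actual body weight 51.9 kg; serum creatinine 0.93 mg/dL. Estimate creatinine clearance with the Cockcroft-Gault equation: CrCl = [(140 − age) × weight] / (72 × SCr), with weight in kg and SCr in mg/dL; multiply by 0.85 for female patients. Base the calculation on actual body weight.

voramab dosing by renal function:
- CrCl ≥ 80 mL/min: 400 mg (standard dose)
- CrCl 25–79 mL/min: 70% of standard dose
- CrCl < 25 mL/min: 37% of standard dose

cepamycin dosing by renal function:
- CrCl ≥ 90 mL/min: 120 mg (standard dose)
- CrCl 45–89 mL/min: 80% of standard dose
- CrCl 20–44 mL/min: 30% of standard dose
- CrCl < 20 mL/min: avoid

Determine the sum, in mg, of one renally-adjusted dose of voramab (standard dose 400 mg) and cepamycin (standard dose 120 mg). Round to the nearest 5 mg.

CrCl = (140 − 45) × 51.9 / (72 × 0.93) × 0.85 = 4930.5 / 66.96 × 0.85 ≈ 62.6 mL/min
CrCl ≈ 63 mL/min.
voramab: 25–79 mL/min → 70% of 400 mg = 280 mg.
cepamycin: 45–89 mL/min → 80% of 120 mg = 96 mg.
Total = 280 + 96 = 376 mg.

375 mg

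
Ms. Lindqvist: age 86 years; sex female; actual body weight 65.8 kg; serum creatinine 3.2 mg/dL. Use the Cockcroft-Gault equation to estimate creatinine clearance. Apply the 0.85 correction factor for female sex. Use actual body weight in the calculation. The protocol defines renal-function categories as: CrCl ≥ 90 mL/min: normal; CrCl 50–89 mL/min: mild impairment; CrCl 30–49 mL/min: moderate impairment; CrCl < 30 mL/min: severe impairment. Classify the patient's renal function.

CrCl = (140 − 86) × 65.8 / (72 × 3.2) × 0.85 = 3553.2 / 230.40 × 0.85 ≈ 13.1 mL/min
13 mL/min falls in the 'severe impairment' range.

severe impairment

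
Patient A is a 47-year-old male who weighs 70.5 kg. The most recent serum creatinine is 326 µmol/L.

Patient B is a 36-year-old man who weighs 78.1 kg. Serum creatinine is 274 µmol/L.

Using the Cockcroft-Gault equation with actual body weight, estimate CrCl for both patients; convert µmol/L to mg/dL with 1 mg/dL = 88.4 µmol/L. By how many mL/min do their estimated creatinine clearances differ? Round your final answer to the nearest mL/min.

Patient A: SCr = 326 / 88.4 = 3.688 mg/dL
Patient A: CrCl = (140 − 47) × 70.5 / (72 × 3.688) = 6556.5 / 265.54 ≈ 24.7 mL/min
Patient B: SCr = 274 / 88.4 = 3.1 mg/dL
Patient B: CrCl = (140 − 36) × 78.1 / (72 × 3.1) = 8122.4 / 223.20 ≈ 36.4 mL/min
|24.7 − 36.4| = 11.7 mL/min

12 mL/min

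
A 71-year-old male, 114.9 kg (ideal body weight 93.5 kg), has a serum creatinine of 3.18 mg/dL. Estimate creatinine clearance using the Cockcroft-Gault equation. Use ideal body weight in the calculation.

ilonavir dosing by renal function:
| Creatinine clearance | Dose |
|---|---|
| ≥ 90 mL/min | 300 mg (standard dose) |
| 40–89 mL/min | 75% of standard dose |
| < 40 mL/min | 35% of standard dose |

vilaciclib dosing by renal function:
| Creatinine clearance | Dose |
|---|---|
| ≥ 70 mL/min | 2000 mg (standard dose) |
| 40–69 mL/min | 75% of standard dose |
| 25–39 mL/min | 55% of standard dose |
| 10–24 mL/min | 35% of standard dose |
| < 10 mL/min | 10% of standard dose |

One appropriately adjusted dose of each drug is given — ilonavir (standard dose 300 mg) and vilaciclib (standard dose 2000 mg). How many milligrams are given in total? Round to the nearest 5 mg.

1205 mg

CrCl = (140 − 71) × 93.5 / (72 × 3.18) = 6451.5 / 228.96 ≈ 28.2 mL/min
CrCl ≈ 28 mL/min.
ilonavir: < 40 mL/min → 35% of 300 mg = 105 mg.
vilaciclib: 25–39 mL/min → 55% of 2000 mg = 1100 mg.
Total = 105 + 1100 = 1205 mg.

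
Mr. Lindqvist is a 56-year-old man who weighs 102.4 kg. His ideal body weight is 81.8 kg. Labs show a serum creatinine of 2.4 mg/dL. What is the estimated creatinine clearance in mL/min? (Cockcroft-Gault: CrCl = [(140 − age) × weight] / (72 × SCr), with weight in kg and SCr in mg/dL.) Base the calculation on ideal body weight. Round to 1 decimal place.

39.8 mL/min

CrCl = (140 − 56) × 81.8 / (72 × 2.4) = 6871.2 / 172.80 ≈ 39.8 mL/min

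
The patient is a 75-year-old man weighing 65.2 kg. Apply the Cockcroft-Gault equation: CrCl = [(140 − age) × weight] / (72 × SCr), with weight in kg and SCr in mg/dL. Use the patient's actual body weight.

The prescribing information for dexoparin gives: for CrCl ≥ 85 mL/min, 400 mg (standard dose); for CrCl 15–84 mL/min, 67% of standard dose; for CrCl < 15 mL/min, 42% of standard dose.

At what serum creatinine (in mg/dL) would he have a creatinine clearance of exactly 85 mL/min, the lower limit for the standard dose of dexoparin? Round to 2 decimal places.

0.69 mg/dL

Standard dose requires CrCl ≥ 85 mL/min.
Set (140 − 75) × 65.2 / (72 × SCr) = 85
SCr = (140 − 75) × 65.2 / (72 × 85) = 0.692 mg/dL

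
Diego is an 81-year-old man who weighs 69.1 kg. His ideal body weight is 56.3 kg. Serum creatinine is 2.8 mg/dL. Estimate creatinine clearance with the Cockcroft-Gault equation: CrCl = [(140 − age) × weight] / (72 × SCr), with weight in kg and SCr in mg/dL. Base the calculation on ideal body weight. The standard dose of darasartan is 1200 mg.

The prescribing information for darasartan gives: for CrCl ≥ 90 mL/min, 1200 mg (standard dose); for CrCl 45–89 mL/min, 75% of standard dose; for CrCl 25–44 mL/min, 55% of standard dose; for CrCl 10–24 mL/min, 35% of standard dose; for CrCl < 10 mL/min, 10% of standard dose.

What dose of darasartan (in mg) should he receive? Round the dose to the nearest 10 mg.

420 mg

CrCl = (140 − 81) × 56.3 / (72 × 2.8) = 3321.7 / 201.60 ≈ 16.5 mL/min
CrCl ≈ 16 mL/min → bracket 10–24 mL/min.
35% of 1200 mg = 420 mg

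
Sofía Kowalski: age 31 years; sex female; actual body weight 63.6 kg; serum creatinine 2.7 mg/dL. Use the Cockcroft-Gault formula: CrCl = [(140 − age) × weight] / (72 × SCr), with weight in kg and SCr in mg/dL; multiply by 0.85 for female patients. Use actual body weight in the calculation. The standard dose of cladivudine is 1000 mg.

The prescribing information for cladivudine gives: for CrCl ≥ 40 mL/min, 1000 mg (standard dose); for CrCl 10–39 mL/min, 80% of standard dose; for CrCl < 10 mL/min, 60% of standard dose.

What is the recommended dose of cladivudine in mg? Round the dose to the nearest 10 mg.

800 mg

CrCl = (140 − 31) × 63.6 / (72 × 2.7) × 0.85 = 6932.4 / 194.40 × 0.85 ≈ 30.3 mL/min
CrCl ≈ 30 mL/min → bracket 10–39 mL/min.
80% of 1000 mg = 800 mg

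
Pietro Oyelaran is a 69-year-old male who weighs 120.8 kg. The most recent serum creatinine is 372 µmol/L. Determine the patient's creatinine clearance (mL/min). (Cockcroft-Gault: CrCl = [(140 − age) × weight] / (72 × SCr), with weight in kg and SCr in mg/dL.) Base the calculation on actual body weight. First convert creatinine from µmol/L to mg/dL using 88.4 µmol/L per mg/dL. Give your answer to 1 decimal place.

SCr = 372 / 88.4 = 4.208 mg/dL
CrCl = (140 − 69) × 120.8 / (72 × 4.208) = 8576.8 / 302.98 ≈ 28.3 mL/min

28.3 mL/min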